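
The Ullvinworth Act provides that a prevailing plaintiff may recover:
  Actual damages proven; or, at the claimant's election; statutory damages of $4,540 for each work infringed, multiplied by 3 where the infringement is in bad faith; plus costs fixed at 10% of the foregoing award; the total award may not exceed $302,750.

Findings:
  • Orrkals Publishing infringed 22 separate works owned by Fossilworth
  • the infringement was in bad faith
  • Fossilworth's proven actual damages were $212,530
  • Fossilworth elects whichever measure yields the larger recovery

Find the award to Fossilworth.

Statutory damages: 22 × $4,540 = $99,880
Trebled: 3 × $99,880 = $299,640
Greater of actual damages ($212,530) or enhanced statutory damages ($299,640): $299,640
Costs: 10% of $299,640 = $29,964
Award plus costs: $299,640 + $29,964 = $329,604
Cap at $302,750: $329,604 exceeds the cap → $302,750

Award: $302,750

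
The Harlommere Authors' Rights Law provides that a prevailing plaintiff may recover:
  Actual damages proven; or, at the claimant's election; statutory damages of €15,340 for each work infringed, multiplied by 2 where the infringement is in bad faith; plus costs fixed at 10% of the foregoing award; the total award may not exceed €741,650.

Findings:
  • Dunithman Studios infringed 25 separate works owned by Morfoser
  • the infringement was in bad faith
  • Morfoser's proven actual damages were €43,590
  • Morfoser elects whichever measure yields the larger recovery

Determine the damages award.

Statutory damages: 25 × €15,340 = €383,500
Doubled: 2 × €383,500 = €767,000
Greater of actual damages (€43,590) or enhanced statutory damages (€767,000): €767,000
Costs: 10% of €767,000 = €76,700
Award plus costs: €767,000 + €76,700 = €843,700
Cap at €741,650: €843,700 exceeds the cap → €741,650

€741,650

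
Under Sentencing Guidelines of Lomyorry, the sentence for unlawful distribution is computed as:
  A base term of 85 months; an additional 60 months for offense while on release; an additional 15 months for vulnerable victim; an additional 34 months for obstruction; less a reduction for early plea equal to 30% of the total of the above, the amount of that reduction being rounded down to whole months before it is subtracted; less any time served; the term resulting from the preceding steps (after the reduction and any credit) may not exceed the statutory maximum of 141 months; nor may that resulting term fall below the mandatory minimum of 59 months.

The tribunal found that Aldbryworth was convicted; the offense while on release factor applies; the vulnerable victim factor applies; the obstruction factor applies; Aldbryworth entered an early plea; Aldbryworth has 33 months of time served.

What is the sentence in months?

103 months

Offense while on release enhancement: +60 months
Vulnerable victim enhancement: +15 months
Obstruction enhancement: +34 months
Adjusted term: 85 months + 60 months + 15 months + 34 months = 194 months
Early plea reduction: 30% of 194 months = 58 months (rounded down)
After reduction: 194 − 58 = 136 months
Less time served: 136 months − 33 months = 103 months
Cap at 141 months: 103 months is within the cap, no reduction.
Minimum 59 months: 103 months meets the minimum, no increase.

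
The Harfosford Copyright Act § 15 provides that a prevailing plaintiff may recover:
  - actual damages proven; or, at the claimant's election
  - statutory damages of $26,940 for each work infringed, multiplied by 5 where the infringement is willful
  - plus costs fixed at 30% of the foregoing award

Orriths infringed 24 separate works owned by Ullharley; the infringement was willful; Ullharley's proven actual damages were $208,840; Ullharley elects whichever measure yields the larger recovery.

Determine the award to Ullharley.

$4,202,640

Statutory damages: 24 × $26,940 = $646,560
Multiplied by 5: 5 × $646,560 = $3,232,800
Greater of actual damages ($208,840) or enhanced statutory damages ($3,232,800): $3,232,800
Costs: 30% of $3,232,800 = $969,840
Award plus costs: $3,232,800 + $969,840 = $4,202,640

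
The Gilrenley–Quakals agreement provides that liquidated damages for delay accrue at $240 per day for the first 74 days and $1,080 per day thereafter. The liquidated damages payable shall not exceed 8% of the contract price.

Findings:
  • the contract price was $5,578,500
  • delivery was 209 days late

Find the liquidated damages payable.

First 74 days: 74 × $240 = $17,760
Remaining days: (209 − 74) × $1,080 = $145,800
Accrued per-day damages: $17,760 + $145,800 = $163,560
Cap: 8% of $5,578,500 = $446,280
Cap at $446,280: $163,560 is within the cap, no reduction.

$163,560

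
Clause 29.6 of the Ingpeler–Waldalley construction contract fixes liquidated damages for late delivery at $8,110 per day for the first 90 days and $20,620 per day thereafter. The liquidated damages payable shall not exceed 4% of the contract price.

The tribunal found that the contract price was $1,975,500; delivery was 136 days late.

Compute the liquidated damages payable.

First 90 days: 90 × $8,110 = $729,900
Remaining days: (136 − 90) × $20,620 = $948,520
Accrued per-day damages: $729,900 + $948,520 = $1,678,420
Cap: 4% of $1,975,500 = $79,020
Cap at $79,020: $1,678,420 exceeds the cap → $79,020

$79,020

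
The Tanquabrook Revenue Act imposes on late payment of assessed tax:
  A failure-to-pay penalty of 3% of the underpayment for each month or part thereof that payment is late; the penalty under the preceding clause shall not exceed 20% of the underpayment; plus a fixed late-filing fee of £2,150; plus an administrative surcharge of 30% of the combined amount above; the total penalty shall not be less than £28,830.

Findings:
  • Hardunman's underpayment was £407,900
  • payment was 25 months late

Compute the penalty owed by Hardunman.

£108,849

Accrued rate: 3% × 25 = 75%, capped at 20% → 20%
Failure-to-pay penalty: 20% of £407,900 = £81,580
Penalty before surcharge: £81,580 + £2,150 = £83,730
Administrative surcharge: 30% of £83,730 = £25,119
Total penalty: £83,730 + £25,119 = £108,849
Minimum £28,830: £108,849 meets the minimum, no increase.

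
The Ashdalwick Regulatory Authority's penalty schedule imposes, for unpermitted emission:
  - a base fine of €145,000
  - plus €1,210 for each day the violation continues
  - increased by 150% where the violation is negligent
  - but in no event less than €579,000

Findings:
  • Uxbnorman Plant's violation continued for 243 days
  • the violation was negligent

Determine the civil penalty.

€1,097,575

Per-day component: 243 × €1,210 = €294,030
Base plus per-day: €145,000 + €294,030 = €439,030
Enhancement: 150% of €439,030 = €658,545
Enhanced fine: €439,030 + €658,545 = €1,097,575
Minimum €579,000: €1,097,575 meets the minimum, no increase.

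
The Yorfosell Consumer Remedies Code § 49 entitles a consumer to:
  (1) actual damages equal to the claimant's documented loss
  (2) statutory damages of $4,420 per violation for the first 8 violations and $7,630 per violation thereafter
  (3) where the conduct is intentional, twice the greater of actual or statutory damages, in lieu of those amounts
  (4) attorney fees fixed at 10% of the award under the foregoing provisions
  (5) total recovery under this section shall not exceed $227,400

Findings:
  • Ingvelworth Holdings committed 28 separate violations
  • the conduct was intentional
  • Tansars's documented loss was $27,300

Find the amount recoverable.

First 8 violations: 8 × $4,420 = $35,360
Remaining violations: (28 − 8) × $7,630 = $152,600
Statutory damages: $35,360 + $152,600 = $187,960
Greater of actual damages ($27,300) or statutory damages ($187,960): $187,960
Doubled: 2 × $187,960 = $375,920
Attorney fees: 10% of $375,920 = $37,592
Total before cap: $375,920 + $37,592 = $413,512
Cap at $227,400: $413,512 exceeds the cap → $227,400

$227,400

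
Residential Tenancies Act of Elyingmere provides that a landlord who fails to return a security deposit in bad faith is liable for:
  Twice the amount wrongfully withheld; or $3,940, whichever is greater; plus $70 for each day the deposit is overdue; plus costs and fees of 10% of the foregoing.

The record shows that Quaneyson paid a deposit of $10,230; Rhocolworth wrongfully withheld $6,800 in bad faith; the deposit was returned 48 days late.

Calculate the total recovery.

$18,656

Doubled: 2 × $6,800 = $13,600
Minimum $3,940: $13,600 meets the minimum, no increase.
Late-return penalty: 48 × $70 = $3,360
Damages plus late penalty: $13,600 + $3,360 = $16,960
Costs and fees: 10% of $16,960 = $1,696
Total recovery: $16,960 + $1,696 = $18,656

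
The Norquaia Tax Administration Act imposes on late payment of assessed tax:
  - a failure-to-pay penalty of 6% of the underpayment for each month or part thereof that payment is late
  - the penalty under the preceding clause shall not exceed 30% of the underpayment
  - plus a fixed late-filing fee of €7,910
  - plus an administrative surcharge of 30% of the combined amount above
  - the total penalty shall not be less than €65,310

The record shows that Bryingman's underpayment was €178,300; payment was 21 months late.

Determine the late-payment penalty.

Accrued rate: 6% × 21 = 126%, capped at 30% → 30%
Failure-to-pay penalty: 30% of €178,300 = €53,490
Penalty before surcharge: €53,490 + €7,910 = €61,400
Administrative surcharge: 30% of €61,400 = €18,420
Total penalty: €61,400 + €18,420 = €79,820
Minimum €65,310: €79,820 meets the minimum, no increase.

€79,820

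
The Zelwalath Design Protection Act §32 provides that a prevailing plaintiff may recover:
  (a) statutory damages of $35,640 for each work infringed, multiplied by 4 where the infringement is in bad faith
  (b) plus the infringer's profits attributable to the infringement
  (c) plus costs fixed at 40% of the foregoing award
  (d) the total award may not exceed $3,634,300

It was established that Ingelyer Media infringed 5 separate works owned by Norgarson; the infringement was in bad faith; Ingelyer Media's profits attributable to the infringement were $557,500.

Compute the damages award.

$1,778,420

Statutory damages: 5 × $35,640 = $178,200
Multiplied by 4: 4 × $178,200 = $712,800
Combined award: $712,800 + $557,500 = $1,270,300
Costs: 40% of $1,270,300 = $508,120
Award plus costs: $1,270,300 + $508,120 = $1,778,420
Cap at $3,634,300: $1,778,420 is within the cap, no reduction.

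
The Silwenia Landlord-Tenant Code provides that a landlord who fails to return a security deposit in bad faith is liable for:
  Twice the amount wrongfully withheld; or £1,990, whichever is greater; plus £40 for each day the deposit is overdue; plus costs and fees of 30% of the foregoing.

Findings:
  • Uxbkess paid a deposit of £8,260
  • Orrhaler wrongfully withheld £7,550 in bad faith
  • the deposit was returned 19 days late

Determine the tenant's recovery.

Doubled: 2 × £7,550 = £15,100
Minimum £1,990: £15,100 meets the minimum, no increase.
Late-return penalty: 19 × £40 = £760
Damages plus late penalty: £15,100 + £760 = £15,860
Costs and fees: 30% of £15,860 = £4,758
Total recovery: £15,860 + £4,758 = £20,618

Recovery: £20,618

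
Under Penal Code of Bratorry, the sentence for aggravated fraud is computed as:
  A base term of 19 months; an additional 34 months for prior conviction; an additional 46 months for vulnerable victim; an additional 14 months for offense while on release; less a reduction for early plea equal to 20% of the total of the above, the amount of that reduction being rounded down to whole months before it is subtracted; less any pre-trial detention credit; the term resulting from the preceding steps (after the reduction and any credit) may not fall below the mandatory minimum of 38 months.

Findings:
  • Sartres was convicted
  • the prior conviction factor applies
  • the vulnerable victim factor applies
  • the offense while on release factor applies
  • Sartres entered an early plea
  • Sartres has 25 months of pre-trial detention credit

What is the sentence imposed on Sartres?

Prior conviction enhancement: +34 months
Vulnerable victim enhancement: +46 months
Offense while on release enhancement: +14 months
Adjusted term: 19 months + 34 months + 46 months + 14 months = 113 months
Early plea reduction: 20% of 113 months = 22 months (rounded down)
After reduction: 113 − 22 = 91 months
Less pre-trial detention credit: 91 months − 25 months = 66 months
Minimum 38 months: 66 months meets the minimum, no increase.

Sentence: 66 months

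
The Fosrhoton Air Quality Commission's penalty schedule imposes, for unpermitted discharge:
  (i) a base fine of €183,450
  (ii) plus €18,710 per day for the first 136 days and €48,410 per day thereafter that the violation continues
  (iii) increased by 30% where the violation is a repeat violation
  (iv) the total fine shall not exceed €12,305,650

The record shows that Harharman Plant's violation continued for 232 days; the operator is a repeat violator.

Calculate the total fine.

First 136 days: 136 × €18,710 = €2,544,560
Remaining days: (232 − 136) × €48,410 = €4,647,360
Per-day component: €2,544,560 + €4,647,360 = €7,191,920
Base plus per-day: €183,450 + €7,191,920 = €7,375,370
Enhancement: 30% of €7,375,370 = €2,212,611
Enhanced fine: €7,375,370 + €2,212,611 = €9,587,981
Cap at €12,305,650: €9,587,981 is within the cap, no reduction.

€9,587,981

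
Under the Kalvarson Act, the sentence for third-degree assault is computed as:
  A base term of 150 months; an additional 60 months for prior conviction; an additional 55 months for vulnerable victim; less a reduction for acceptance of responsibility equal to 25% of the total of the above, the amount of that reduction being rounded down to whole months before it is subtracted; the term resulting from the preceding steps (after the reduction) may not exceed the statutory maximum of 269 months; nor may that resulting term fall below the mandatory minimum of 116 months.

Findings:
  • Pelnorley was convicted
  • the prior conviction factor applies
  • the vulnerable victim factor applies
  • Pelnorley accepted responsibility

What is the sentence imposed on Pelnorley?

Sentence: 199 months

Prior conviction enhancement: +60 months
Vulnerable victim enhancement: +55 months
Adjusted term: 150 months + 60 months + 55 months = 265 months
Acceptance of responsibility reduction: 25% of 265 months = 66 months (rounded down)
After reduction: 265 − 66 = 199 months
Cap at 269 months: 199 months is within the cap, no reduction.
Minimum 116 months: 199 months meets the minimum, no increase.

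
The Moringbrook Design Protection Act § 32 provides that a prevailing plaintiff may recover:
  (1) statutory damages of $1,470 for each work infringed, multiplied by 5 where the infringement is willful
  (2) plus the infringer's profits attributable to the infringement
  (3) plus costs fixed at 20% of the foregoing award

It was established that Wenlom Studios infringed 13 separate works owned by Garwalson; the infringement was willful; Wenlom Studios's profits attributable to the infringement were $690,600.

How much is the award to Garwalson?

$943,380

Statutory damages: 13 × $1,470 = $19,110
Multiplied by 5: 5 × $19,110 = $95,550
Combined award: $95,550 + $690,600 = $786,150
Costs: 20% of $786,150 = $157,230
Award plus costs: $786,150 + $157,230 = $943,380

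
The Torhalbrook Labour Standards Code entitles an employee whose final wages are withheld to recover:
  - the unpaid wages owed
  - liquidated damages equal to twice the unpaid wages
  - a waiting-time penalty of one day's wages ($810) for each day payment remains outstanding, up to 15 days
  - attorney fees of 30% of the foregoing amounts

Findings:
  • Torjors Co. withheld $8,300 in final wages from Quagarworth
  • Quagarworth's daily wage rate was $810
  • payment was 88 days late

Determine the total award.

Doubled: 2 × $8,300 = $16,600
Penalty days: min(88, 15) = 15
Waiting-time penalty: 15 × $810 = $12,150
Subtotal: $8,300 + $16,600 + $12,150 = $37,050
Attorney fees: 30% of $37,050 = $11,115
Total award: $37,050 + $11,115 = $48,165

$48,165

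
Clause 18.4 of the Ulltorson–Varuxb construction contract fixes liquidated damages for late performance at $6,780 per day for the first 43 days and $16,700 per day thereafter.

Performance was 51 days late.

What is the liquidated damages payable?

$425,140

First 43 days: 43 × $6,780 = $291,540
Remaining days: (51 − 43) × $16,700 = $133,600
Accrued per-day damages: $291,540 + $133,600 = $425,140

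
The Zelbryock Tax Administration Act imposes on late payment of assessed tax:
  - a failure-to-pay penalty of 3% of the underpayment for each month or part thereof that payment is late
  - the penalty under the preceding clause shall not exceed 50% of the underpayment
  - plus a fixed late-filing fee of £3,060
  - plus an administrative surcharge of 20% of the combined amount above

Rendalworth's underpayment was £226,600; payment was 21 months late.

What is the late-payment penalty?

Accrued rate: 3% × 21 = 63%, capped at 50% → 50%
Failure-to-pay penalty: 50% of £226,600 = £113,300
Penalty before surcharge: £113,300 + £3,060 = £116,360
Administrative surcharge: 20% of £116,360 = £23,272
Total penalty: £116,360 + £23,272 = £139,632

£139,632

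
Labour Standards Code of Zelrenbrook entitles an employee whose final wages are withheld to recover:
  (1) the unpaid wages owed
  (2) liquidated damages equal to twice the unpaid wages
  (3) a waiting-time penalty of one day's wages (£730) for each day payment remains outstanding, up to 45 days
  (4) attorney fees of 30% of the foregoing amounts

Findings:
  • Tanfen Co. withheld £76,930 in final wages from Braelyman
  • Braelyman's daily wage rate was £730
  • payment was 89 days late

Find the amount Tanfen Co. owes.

£342,732

Doubled: 2 × £76,930 = £153,860
Penalty days: min(89, 45) = 45
Waiting-time penalty: 45 × £730 = £32,850
Subtotal: £76,930 + £153,860 + £32,850 = £263,640
Attorney fees: 30% of £263,640 = £79,092
Total award: £263,640 + £79,092 = £342,732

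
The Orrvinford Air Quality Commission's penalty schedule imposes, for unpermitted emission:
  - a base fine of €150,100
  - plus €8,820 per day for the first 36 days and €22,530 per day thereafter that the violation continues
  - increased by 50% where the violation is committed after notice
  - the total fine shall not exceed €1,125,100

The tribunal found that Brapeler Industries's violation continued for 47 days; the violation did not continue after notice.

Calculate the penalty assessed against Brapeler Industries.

First 36 days: 36 × €8,820 = €317,520
Remaining days: (47 − 36) × €22,530 = €247,830
Per-day component: €317,520 + €247,830 = €565,350
Base plus per-day: €150,100 + €565,350 = €715,450
The violation did not continue after notice: no 50% increase.
Cap at €1,125,100: €715,450 is within the cap, no reduction.

€715,450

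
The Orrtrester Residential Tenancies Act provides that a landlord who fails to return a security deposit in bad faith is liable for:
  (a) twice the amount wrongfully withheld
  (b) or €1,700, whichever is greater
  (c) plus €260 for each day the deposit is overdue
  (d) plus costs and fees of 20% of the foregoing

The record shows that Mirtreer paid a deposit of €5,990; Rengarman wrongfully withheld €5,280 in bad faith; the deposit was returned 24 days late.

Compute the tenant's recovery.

Doubled: 2 × €5,280 = €10,560
Minimum €1,700: €10,560 meets the minimum, no increase.
Late-return penalty: 24 × €260 = €6,240
Damages plus late penalty: €10,560 + €6,240 = €16,800
Costs and fees: 20% of €16,800 = €3,360
Total recovery: €16,800 + €3,360 = €20,160

€20,160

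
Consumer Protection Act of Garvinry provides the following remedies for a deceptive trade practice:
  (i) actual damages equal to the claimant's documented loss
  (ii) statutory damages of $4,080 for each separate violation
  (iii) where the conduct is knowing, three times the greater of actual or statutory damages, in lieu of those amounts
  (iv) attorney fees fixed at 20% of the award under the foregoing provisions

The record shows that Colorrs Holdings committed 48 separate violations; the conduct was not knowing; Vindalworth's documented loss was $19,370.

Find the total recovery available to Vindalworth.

$258,252

Statutory damages: 48 × $4,080 = $195,840
Conduct not knowing: the in-lieu enhancement does not apply.
Actual plus statutory damages: $19,370 + $195,840 = $215,210
Attorney fees: 20% of $215,210 = $43,042
Total recovery: $215,210 + $43,042 = $258,252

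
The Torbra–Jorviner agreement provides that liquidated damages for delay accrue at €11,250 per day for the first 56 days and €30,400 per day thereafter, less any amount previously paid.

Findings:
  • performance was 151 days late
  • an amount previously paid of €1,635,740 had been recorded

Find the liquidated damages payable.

First 56 days: 56 × €11,250 = €630,000
Remaining days: (151 − 56) × €30,400 = €2,888,000
Accrued per-day damages: €630,000 + €2,888,000 = €3,518,000
Less amount previously paid: €3,518,000 − €1,635,740 = €1,882,260

€1,882,260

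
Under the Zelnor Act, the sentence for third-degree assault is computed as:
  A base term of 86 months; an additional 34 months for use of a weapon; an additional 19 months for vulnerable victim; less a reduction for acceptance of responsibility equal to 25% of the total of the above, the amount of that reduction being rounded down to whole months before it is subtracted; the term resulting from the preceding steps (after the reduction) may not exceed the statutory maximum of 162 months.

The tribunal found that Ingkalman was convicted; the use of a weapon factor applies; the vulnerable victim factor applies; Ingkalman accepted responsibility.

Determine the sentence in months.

105 months

Use of a weapon enhancement: +34 months
Vulnerable victim enhancement: +19 months
Adjusted term: 86 months + 34 months + 19 months = 139 months
Acceptance of responsibility reduction: 25% of 139 months = 34 months (rounded down)
After reduction: 139 − 34 = 105 months
Cap at 162 months: 105 months is within the cap, no reduction.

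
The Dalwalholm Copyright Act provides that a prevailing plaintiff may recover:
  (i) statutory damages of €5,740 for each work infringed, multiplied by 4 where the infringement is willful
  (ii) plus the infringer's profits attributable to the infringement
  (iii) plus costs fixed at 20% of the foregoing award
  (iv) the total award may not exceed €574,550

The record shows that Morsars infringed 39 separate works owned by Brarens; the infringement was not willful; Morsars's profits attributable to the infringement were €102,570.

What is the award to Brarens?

€391,716

Statutory damages: 39 × €5,740 = €223,860
Infringement not willful: no ×4 enhancement.
Combined award: €223,860 + €102,570 = €326,430
Costs: 20% of €326,430 = €65,286
Award plus costs: €326,430 + €65,286 = €391,716
Cap at €574,550: €391,716 is within the cap, no reduction.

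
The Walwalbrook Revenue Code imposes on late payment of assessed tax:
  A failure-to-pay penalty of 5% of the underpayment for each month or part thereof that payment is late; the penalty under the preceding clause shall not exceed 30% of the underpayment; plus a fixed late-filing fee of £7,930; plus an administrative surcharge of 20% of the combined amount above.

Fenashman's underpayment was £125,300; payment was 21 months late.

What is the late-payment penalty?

Accrued rate: 5% × 21 = 105%, capped at 30% → 30%
Failure-to-pay penalty: 30% of £125,300 = £37,590
Penalty before surcharge: £37,590 + £7,930 = £45,520
Administrative surcharge: 20% of £45,520 = £9,104
Total penalty: £45,520 + £9,104 = £54,624

Penalty: £54,624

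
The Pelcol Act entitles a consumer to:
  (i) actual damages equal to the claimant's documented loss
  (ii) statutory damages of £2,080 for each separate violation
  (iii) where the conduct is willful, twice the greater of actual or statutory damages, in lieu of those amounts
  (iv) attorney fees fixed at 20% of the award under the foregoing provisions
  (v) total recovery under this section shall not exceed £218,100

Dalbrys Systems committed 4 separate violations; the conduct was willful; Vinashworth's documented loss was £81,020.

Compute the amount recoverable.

Statutory damages: 4 × £2,080 = £8,320
Greater of actual damages (£81,020) or statutory damages (£8,320): £81,020
Doubled: 2 × £81,020 = £162,040
Attorney fees: 20% of £162,040 = £32,408
Total before cap: £162,040 + £32,408 = £194,448
Cap at £218,100: £194,448 is within the cap, no reduction.

£194,448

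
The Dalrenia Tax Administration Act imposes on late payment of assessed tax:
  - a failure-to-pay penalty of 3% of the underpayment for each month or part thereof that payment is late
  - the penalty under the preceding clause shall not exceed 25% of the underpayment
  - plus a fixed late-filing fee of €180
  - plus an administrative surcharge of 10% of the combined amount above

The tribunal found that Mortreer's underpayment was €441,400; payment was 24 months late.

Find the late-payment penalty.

Accrued rate: 3% × 24 = 72%, capped at 25% → 25%
Failure-to-pay penalty: 25% of €441,400 = €110,350
Penalty before surcharge: €110,350 + €180 = €110,530
Administrative surcharge: 10% of €110,530 = €11,053
Total penalty: €110,530 + €11,053 = €121,583

€121,583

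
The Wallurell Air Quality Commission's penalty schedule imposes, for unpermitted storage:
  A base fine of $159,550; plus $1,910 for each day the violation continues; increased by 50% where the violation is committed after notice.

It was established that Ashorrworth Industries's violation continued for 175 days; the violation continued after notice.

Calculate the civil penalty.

Per-day component: 175 × $1,910 = $334,250
Base plus per-day: $159,550 + $334,250 = $493,800
Enhancement: 50% of $493,800 = $246,900
Enhanced fine: $493,800 + $246,900 = $740,700

$740,700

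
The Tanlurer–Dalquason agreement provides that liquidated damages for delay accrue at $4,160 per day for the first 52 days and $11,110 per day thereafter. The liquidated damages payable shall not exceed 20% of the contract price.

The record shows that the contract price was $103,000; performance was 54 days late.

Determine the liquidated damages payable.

$20,600

First 52 days: 52 × $4,160 = $216,320
Remaining days: (54 − 52) × $11,110 = $22,220
Accrued per-day damages: $216,320 + $22,220 = $238,540
Cap: 20% of $103,000 = $20,600
Cap at $20,600: $238,540 exceeds the cap → $20,600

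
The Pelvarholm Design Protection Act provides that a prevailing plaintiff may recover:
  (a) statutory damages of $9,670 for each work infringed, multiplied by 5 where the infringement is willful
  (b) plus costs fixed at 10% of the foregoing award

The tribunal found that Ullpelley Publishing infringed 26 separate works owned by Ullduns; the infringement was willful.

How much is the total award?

Statutory damages: 26 × $9,670 = $251,420
Multiplied by 5: 5 × $251,420 = $1,257,100
Costs: 10% of $1,257,100 = $125,710
Award plus costs: $1,257,100 + $125,710 = $1,382,810

$1,382,810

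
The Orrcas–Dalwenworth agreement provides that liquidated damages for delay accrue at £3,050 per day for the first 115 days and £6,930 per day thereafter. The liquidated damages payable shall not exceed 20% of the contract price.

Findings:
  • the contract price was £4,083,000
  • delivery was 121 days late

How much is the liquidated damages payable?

First 115 days: 115 × £3,050 = £350,750
Remaining days: (121 − 115) × £6,930 = £41,580
Accrued per-day damages: £350,750 + £41,580 = £392,330
Cap: 20% of £4,083,000 = £816,600
Cap at £816,600: £392,330 is within the cap, no reduction.

£392,330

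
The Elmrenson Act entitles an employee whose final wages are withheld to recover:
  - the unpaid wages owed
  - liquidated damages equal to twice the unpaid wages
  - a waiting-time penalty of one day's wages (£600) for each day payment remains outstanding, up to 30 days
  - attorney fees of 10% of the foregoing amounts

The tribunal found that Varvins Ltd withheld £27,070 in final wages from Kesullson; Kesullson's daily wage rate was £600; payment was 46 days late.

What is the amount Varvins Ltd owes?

£109,131

Doubled: 2 × £27,070 = £54,140
Penalty days: min(46, 30) = 30
Waiting-time penalty: 30 × £600 = £18,000
Subtotal: £27,070 + £54,140 + £18,000 = £99,210
Attorney fees: 10% of £99,210 = £9,921
Total award: £99,210 + £9,921 = £109,131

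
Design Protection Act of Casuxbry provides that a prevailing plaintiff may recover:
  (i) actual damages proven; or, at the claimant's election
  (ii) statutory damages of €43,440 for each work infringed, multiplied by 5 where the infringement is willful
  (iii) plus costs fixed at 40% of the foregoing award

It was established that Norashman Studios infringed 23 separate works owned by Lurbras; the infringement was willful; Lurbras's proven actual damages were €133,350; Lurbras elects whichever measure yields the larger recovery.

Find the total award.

€6,993,840

Statutory damages: 23 × €43,440 = €999,120
Multiplied by 5: 5 × €999,120 = €4,995,600
Greater of actual damages (€133,350) or enhanced statutory damages (€4,995,600): €4,995,600
Costs: 40% of €4,995,600 = €1,998,240
Award plus costs: €4,995,600 + €1,998,240 = €6,993,840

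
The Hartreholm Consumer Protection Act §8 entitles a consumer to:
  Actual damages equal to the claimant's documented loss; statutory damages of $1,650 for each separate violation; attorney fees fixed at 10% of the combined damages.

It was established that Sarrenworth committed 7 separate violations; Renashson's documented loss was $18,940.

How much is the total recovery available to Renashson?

Statutory damages: 7 × $1,650 = $11,550
Combined damages: $18,940 + $11,550 = $30,490
Attorney fees: 10% of $30,490 = $3,049
Total recovery: $30,490 + $3,049 = $33,539

$33,539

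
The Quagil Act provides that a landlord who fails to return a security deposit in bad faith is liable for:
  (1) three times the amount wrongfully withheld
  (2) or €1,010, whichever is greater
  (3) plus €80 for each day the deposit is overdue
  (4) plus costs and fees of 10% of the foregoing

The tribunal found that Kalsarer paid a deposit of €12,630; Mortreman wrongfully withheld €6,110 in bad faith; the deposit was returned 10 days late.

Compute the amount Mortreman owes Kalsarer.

Trebled: 3 × €6,110 = €18,330
Minimum €1,010: €18,330 meets the minimum, no increase.
Late-return penalty: 10 × €80 = €800
Damages plus late penalty: €18,330 + €800 = €19,130
Costs and fees: 10% of €19,130 = €1,913
Total recovery: €19,130 + €1,913 = €21,043

€21,043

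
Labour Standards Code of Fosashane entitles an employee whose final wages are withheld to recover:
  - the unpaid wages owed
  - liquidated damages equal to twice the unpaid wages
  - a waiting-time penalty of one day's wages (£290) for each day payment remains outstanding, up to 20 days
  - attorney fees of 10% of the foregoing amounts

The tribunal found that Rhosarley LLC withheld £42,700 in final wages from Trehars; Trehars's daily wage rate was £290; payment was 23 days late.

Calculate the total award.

£147,290

Doubled: 2 × £42,700 = £85,400
Penalty days: min(23, 20) = 20
Waiting-time penalty: 20 × £290 = £5,800
Subtotal: £42,700 + £85,400 + £5,800 = £133,900
Attorney fees: 10% of £133,900 = £13,390
Total award: £133,900 + £13,390 = £147,290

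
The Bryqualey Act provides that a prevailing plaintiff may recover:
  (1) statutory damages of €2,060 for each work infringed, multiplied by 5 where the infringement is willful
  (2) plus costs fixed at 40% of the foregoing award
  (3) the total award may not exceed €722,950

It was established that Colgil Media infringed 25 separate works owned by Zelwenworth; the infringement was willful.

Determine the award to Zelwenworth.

Statutory damages: 25 × €2,060 = €51,500
Multiplied by 5: 5 × €51,500 = €257,500
Costs: 40% of €257,500 = €103,000
Award plus costs: €257,500 + €103,000 = €360,500
Cap at €722,950: €360,500 is within the cap, no reduction.

Award: €360,500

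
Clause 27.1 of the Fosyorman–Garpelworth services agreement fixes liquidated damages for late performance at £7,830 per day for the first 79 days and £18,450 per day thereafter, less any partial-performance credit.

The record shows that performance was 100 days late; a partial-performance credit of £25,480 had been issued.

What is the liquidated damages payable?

First 79 days: 79 × £7,830 = £618,570
Remaining days: (100 − 79) × £18,450 = £387,450
Accrued per-day damages: £618,570 + £387,450 = £1,006,020
Less partial-performance credit: £1,006,020 − £25,480 = £980,540

£980,540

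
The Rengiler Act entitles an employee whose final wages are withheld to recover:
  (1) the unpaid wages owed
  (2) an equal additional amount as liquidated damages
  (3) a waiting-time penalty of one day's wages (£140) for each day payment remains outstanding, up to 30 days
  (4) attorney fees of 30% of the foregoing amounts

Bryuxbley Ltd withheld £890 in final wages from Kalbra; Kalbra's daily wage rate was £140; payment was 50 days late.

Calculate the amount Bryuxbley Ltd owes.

£7,774

Liquidated damages (equal amount): £890
Penalty days: min(50, 30) = 30
Waiting-time penalty: 30 × £140 = £4,200
Subtotal: £890 + £890 + £4,200 = £5,980
Attorney fees: 30% of £5,980 = £1,794
Total award: £5,980 + £1,794 = £7,774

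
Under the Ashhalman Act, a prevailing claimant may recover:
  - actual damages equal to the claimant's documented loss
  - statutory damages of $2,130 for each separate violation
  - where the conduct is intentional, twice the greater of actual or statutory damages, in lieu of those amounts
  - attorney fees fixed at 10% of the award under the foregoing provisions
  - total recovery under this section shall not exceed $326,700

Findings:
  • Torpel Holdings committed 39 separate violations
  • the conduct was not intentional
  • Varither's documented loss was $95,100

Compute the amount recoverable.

Statutory damages: 39 × $2,130 = $83,070
Conduct not intentional: the in-lieu enhancement does not apply.
Actual plus statutory damages: $95,100 + $83,070 = $178,170
Attorney fees: 10% of $178,170 = $17,817
Total before cap: $178,170 + $17,817 = $195,987
Cap at $326,700: $195,987 is within the cap, no reduction.

$195,987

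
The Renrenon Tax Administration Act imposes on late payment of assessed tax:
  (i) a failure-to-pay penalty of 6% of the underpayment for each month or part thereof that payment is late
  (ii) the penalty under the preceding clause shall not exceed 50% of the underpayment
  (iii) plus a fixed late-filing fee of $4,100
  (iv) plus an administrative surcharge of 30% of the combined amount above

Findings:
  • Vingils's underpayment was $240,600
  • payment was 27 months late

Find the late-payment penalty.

Accrued rate: 6% × 27 = 162%, capped at 50% → 50%
Failure-to-pay penalty: 50% of $240,600 = $120,300
Penalty before surcharge: $120,300 + $4,100 = $124,400
Administrative surcharge: 30% of $124,400 = $37,320
Total penalty: $124,400 + $37,320 = $161,720

Penalty: $161,720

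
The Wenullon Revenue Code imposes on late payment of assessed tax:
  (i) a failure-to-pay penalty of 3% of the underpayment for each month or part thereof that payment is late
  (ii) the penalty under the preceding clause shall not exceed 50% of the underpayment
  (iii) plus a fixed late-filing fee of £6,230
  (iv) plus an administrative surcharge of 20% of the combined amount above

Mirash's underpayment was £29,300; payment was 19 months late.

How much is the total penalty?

Accrued rate: 3% × 19 = 57%, capped at 50% → 50%
Failure-to-pay penalty: 50% of £29,300 = £14,650
Penalty before surcharge: £14,650 + £6,230 = £20,880
Administrative surcharge: 20% of £20,880 = £4,176
Total penalty: £20,880 + £4,176 = £25,056

£25,056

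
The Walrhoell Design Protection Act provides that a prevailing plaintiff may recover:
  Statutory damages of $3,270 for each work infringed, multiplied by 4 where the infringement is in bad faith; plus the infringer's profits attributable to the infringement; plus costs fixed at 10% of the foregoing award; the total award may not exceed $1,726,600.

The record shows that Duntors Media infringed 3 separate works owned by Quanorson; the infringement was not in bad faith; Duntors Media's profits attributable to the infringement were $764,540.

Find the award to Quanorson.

Statutory damages: 3 × $3,270 = $9,810
Infringement not in bad faith: no ×4 enhancement.
Combined award: $9,810 + $764,540 = $774,350
Costs: 10% of $774,350 = $77,435
Award plus costs: $774,350 + $77,435 = $851,785
Cap at $1,726,600: $851,785 is within the cap, no reduction.

$851,785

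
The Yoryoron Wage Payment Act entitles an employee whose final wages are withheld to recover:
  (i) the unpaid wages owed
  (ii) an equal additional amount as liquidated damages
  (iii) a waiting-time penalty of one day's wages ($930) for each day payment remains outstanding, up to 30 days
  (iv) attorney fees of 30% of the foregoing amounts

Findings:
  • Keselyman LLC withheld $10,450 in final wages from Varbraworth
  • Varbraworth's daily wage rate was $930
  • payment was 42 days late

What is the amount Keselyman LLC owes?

Liquidated damages (equal amount): $10,450
Penalty days: min(42, 30) = 30
Waiting-time penalty: 30 × $930 = $27,900
Subtotal: $10,450 + $10,450 + $27,900 = $48,800
Attorney fees: 30% of $48,800 = $14,640
Total award: $48,800 + $14,640 = $63,440

$63,440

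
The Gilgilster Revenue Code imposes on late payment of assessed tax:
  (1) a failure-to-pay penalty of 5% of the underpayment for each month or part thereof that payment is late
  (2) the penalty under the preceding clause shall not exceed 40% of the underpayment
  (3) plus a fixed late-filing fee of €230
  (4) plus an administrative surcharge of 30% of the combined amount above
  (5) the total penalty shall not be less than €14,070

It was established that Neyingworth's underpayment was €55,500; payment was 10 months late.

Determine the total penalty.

Accrued rate: 5% × 10 = 50%, capped at 40% → 40%
Failure-to-pay penalty: 40% of €55,500 = €22,200
Penalty before surcharge: €22,200 + €230 = €22,430
Administrative surcharge: 30% of €22,430 = €6,729
Total penalty: €22,430 + €6,729 = €29,159
Minimum €14,070: €29,159 meets the minimum, no increase.

€29,159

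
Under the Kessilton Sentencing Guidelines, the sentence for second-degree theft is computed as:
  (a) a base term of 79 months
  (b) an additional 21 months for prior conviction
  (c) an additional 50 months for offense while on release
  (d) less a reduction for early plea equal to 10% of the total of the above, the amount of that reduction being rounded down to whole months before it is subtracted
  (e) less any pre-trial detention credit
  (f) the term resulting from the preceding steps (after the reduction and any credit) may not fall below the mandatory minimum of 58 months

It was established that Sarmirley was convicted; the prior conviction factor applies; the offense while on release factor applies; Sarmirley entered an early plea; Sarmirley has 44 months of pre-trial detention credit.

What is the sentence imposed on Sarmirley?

91 months

Prior conviction enhancement: +21 months
Offense while on release enhancement: +50 months
Adjusted term: 79 months + 21 months + 50 months = 150 months
Early plea reduction: 10% of 150 months = 15 months (rounded down)
After reduction: 150 − 15 = 135 months
Less pre-trial detention credit: 135 months − 44 months = 91 months
Minimum 58 months: 91 months meets the minimum, no increase.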